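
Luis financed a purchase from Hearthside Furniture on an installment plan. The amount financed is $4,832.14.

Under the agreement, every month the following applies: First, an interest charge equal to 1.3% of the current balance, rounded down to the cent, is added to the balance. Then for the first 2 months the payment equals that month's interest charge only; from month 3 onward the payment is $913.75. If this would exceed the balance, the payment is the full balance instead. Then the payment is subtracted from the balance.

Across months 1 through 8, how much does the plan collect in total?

$5,165.78

# | Opening | Interest | Payment | End bal
1 | $4,832.14 | $62.81 | $62.81 | $4,832.14
2 | $4,832.14 | $62.81 | $62.81 | $4,832.14
3 | $4,832.14 | $62.81 | $913.75 | $3,981.20
4 | $3,981.20 | $51.75 | $913.75 | $3,119.20
5 | $3,119.20 | $40.54 | $913.75 | $2,245.99
6 | $2,245.99 | $29.19 | $913.75 | $1,361.43
7 | $1,361.43 | $17.69 | $913.75 | $465.37
8 | $465.37 | $6.04 | $471.41 | $0.00
Total paid: $5,165.78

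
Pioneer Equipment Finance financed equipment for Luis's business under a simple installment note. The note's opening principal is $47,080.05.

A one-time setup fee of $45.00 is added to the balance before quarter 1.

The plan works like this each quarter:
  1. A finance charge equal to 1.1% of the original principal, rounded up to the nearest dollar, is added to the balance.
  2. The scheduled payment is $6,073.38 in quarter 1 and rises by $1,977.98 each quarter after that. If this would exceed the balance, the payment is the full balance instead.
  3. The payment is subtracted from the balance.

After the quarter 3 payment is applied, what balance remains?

$24,524.97

Quarter 1: $47,125.05 +$518.00 interest = $47,643.05; pay $6,073.38 → $41,569.67
Quarter 2: $41,569.67 +$518.00 interest = $42,087.67; pay $8,051.36 → $34,036.31
Quarter 3: $34,036.31 +$518.00 interest = $34,554.31; pay $10,029.34 → $24,524.97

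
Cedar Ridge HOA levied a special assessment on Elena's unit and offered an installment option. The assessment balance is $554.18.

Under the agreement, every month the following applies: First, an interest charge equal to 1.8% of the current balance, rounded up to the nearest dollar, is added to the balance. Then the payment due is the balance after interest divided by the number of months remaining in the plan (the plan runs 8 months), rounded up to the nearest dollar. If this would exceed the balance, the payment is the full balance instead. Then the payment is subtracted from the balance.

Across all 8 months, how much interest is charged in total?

Month 1: opening $554.18; interest $10.00 → $564.18; payment $71.00; balance $493.18
Month 2: opening $493.18; interest $9.00 → $502.18; payment $72.00; balance $430.18
Month 3: opening $430.18; interest $8.00 → $438.18; payment $74.00; balance $364.18
Month 4: opening $364.18; interest $7.00 → $371.18; payment $75.00; balance $296.18
Month 5: opening $296.18; interest $6.00 → $302.18; payment $76.00; balance $226.18
Month 6: opening $226.18; interest $5.00 → $231.18; payment $78.00; balance $153.18
Month 7: opening $153.18; interest $3.00 → $156.18; payment $79.00; balance $77.18
Month 8: opening $77.18; interest $2.00 → $79.18; payment $79.18; balance $0.00
Total interest: $10.00 + $9.00 + $8.00 + $7.00 + $6.00 + $5.00 + $3.00 + $2.00 = $50.00

$50.00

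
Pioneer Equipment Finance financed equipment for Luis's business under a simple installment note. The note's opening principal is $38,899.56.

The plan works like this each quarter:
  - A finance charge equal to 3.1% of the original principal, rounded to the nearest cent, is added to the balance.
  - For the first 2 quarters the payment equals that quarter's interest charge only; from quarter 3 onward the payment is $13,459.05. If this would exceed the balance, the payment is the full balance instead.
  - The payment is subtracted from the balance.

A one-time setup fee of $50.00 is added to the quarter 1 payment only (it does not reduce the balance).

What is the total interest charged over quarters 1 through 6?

Quarter 1: $38,899.56 +$1,205.89 interest = $40,105.45; pay $1,205.89 (+ $50.00 fee) → $38,899.56
Quarter 2: $38,899.56 +$1,205.89 interest = $40,105.45; pay $1,205.89 → $38,899.56
Quarter 3: $38,899.56 +$1,205.89 interest = $40,105.45; pay $13,459.05 → $26,646.40
Quarter 4: $26,646.40 +$1,205.89 interest = $27,852.29; pay $13,459.05 → $14,393.24
Quarter 5: $14,393.24 +$1,205.89 interest = $15,599.13; pay $13,459.05 → $2,140.08
Quarter 6: $2,140.08 +$1,205.89 interest = $3,345.97; pay $3,345.97 → $0.00
Total interest: $1,205.89 + $1,205.89 + $1,205.89 + $1,205.89 + $1,205.89 + $1,205.89 = $7,235.34

$7,235.34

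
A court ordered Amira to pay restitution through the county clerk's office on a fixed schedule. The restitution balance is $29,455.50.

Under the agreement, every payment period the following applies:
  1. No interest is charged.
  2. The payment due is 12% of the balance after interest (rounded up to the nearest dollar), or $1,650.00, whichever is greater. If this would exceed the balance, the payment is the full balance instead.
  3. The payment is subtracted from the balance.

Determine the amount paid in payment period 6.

Payment period 1: $29,455.50 − $3,535.00 → $25,920.50
Payment period 2: $25,920.50 − $3,111.00 → $22,809.50
Payment period 3: $22,809.50 − $2,738.00 → $20,071.50
Payment period 4: $20,071.50 − $2,409.00 → $17,662.50
Payment period 5: $17,662.50 − $2,120.00 → $15,542.50
Payment period 6: $15,542.50 − $1,866.00 → $13,676.50

$1,866.00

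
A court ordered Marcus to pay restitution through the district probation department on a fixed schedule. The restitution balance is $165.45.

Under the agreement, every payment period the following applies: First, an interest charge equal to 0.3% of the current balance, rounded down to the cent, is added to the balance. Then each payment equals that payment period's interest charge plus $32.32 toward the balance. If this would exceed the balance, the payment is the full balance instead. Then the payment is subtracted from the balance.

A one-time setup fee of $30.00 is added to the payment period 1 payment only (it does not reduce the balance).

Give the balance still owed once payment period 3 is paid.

$68.49

Payment period 1: $165.45 +$0.49 interest = $165.94; pay $32.81 (+ $30.00 fee) → $133.13
Payment period 2: $133.13 +$0.39 interest = $133.52; pay $32.71 → $100.81
Payment period 3: $100.81 +$0.30 interest = $101.11; pay $32.62 → $68.49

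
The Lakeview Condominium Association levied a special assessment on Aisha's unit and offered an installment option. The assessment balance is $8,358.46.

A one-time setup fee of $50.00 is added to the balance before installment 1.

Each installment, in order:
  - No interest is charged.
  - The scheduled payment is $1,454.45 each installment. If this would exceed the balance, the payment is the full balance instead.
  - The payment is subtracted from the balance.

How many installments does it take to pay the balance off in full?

Installment 1: $8,408.46 − $1,454.45 → $6,954.01
Installment 2: $6,954.01 − $1,454.45 → $5,499.56
Installment 3: $5,499.56 − $1,454.45 → $4,045.11
Installment 4: $4,045.11 − $1,454.45 → $2,590.66
Installment 5: $2,590.66 − $1,454.45 → $1,136.21
Installment 6: $1,136.21 − $1,136.21 → $0.00
Balance reaches $0.00 in installment 6.

6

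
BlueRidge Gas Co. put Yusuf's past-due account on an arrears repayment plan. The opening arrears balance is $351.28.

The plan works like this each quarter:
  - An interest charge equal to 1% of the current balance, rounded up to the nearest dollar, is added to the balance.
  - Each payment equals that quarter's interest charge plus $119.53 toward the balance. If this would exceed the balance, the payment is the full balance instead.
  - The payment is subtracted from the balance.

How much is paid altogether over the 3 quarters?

$360.28

# | Opening | Interest | Payment | End bal
1 | $351.28 | $4.00 | $123.53 | $231.75
2 | $231.75 | $3.00 | $122.53 | $112.22
3 | $112.22 | $2.00 | $114.22 | $0.00
Total paid: $360.28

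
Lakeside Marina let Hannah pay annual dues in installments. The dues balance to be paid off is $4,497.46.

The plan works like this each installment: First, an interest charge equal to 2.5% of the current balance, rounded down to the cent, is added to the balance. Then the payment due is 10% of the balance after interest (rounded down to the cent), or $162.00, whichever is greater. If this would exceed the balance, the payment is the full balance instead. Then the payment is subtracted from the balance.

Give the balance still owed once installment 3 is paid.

Installment 1: $4,497.46 +$112.43 interest = $4,609.89; pay $460.98 → $4,148.91
Installment 2: $4,148.91 +$103.72 interest = $4,252.63; pay $425.26 → $3,827.37
Installment 3: $3,827.37 +$95.68 interest = $3,923.05; pay $392.30 → $3,530.75

$3,530.75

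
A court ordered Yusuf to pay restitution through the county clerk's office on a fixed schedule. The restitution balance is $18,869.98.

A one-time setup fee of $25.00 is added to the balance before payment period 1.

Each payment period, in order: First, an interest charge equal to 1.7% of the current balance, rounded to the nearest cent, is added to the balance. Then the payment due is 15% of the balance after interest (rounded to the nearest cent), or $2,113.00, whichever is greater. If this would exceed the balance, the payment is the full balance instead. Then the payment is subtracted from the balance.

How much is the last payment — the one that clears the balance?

Payment period 1: $18,894.98 +$321.21 interest = $19,216.19; pay $2,882.43 → $16,333.76
Payment period 2: $16,333.76 +$277.67 interest = $16,611.43; pay $2,491.71 → $14,119.72
Payment period 3: $14,119.72 +$240.04 interest = $14,359.76; pay $2,153.96 → $12,205.80
Payment period 4: $12,205.80 +$207.50 interest = $12,413.30; pay $2,113.00 → $10,300.30
Payment period 5: $10,300.30 +$175.11 interest = $10,475.41; pay $2,113.00 → $8,362.41
Payment period 6: $8,362.41 +$142.16 interest = $8,504.57; pay $2,113.00 → $6,391.57
Payment period 7: $6,391.57 +$108.66 interest = $6,500.23; pay $2,113.00 → $4,387.23
Payment period 8: $4,387.23 +$74.58 interest = $4,461.81; pay $2,113.00 → $2,348.81
Payment period 9: $2,348.81 +$39.93 interest = $2,388.74; pay $2,113.00 → $275.74
Payment period 10: $275.74 +$4.69 interest = $280.43; pay $280.43 → $0.00

$280.43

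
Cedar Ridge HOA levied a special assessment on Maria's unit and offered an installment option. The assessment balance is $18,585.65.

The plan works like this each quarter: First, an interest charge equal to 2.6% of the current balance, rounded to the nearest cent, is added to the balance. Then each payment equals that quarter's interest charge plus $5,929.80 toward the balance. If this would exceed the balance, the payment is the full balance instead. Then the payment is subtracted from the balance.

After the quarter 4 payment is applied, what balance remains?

$0.00

Quarter 1: opening $18,585.65; interest $483.23 → $19,068.88; payment $6,413.03; balance $12,655.85
Quarter 2: opening $12,655.85; interest $329.05 → $12,984.90; payment $6,258.85; balance $6,726.05
Quarter 3: opening $6,726.05; interest $174.88 → $6,900.93; payment $6,104.68; balance $796.25
Quarter 4: opening $796.25; interest $20.70 → $816.95; payment $816.95; balance $0.00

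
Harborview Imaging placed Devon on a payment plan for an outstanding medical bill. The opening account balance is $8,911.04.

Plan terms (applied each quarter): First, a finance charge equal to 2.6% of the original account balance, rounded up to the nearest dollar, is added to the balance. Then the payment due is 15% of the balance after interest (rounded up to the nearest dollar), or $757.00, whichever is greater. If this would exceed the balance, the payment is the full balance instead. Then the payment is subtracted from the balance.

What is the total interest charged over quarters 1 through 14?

Quarter 1: opening $8,911.04; interest $232.00 → $9,143.04; payment $1,372.00; balance $7,771.04
Quarter 2: opening $7,771.04; interest $232.00 → $8,003.04; payment $1,201.00; balance $6,802.04
Quarter 3: opening $6,802.04; interest $232.00 → $7,034.04; payment $1,056.00; balance $5,978.04
Quarter 4: opening $5,978.04; interest $232.00 → $6,210.04; payment $932.00; balance $5,278.04
Quarter 5: opening $5,278.04; interest $232.00 → $5,510.04; payment $827.00; balance $4,683.04
Quarter 6: opening $4,683.04; interest $232.00 → $4,915.04; payment $757.00; balance $4,158.04
Quarter 7: opening $4,158.04; interest $232.00 → $4,390.04; payment $757.00; balance $3,633.04
Quarter 8: opening $3,633.04; interest $232.00 → $3,865.04; payment $757.00; balance $3,108.04
Quarter 9: opening $3,108.04; interest $232.00 → $3,340.04; payment $757.00; balance $2,583.04
Quarter 10: opening $2,583.04; interest $232.00 → $2,815.04; payment $757.00; balance $2,058.04
Quarter 11: opening $2,058.04; interest $232.00 → $2,290.04; payment $757.00; balance $1,533.04
Quarter 12: opening $1,533.04; interest $232.00 → $1,765.04; payment $757.00; balance $1,008.04
Quarter 13: opening $1,008.04; interest $232.00 → $1,240.04; payment $757.00; balance $483.04
Quarter 14: opening $483.04; interest $232.00 → $715.04; payment $715.04; balance $0.00
Total interest: $232.00 + $232.00 + $232.00 + $232.00 + $232.00 + $232.00 + $232.00 + $232.00 + $232.00 + $232.00 + $232.00 + $232.00 + $232.00 + $232.00 = $3,248.00

$3,248.00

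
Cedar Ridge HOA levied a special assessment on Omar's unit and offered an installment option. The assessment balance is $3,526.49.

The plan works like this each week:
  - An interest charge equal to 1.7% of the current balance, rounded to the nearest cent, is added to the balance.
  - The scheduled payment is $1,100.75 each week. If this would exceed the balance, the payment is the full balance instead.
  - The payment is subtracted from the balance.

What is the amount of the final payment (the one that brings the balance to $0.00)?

# | Opening | Interest | Payment | End bal
1 | $3,526.49 | $59.95 | $1,100.75 | $2,485.69
2 | $2,485.69 | $42.26 | $1,100.75 | $1,427.20
3 | $1,427.20 | $24.26 | $1,100.75 | $350.71
4 | $350.71 | $5.96 | $356.67 | $0.00

$356.67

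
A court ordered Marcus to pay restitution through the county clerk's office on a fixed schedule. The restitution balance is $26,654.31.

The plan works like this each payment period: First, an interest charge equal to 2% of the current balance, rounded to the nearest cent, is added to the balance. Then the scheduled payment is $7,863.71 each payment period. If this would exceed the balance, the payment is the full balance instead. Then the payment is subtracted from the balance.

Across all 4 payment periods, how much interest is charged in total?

Payment period 1: opening $26,654.31; interest $533.09 → $27,187.40; payment $7,863.71; balance $19,323.69
Payment period 2: opening $19,323.69; interest $386.47 → $19,710.16; payment $7,863.71; balance $11,846.45
Payment period 3: opening $11,846.45; interest $236.93 → $12,083.38; payment $7,863.71; balance $4,219.67
Payment period 4: opening $4,219.67; interest $84.39 → $4,304.06; payment $4,304.06; balance $0.00
Total interest: $533.09 + $386.47 + $236.93 + $84.39 = $1,240.88

$1,240.88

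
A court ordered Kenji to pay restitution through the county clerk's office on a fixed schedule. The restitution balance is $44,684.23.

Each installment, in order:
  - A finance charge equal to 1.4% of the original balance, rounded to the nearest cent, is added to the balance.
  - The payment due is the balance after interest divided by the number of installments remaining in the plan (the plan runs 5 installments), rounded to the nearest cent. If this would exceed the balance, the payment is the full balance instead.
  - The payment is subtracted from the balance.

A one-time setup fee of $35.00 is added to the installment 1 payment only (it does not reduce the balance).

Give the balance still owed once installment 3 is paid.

$18,853.77

# | Opening | Interest | Payment | Fee | End bal
1 | $44,684.23 | $625.58 | $9,061.96 | $35.00 | $36,247.85
2 | $36,247.85 | $625.58 | $9,218.36 | — | $27,655.07
3 | $27,655.07 | $625.58 | $9,426.88 | — | $18,853.77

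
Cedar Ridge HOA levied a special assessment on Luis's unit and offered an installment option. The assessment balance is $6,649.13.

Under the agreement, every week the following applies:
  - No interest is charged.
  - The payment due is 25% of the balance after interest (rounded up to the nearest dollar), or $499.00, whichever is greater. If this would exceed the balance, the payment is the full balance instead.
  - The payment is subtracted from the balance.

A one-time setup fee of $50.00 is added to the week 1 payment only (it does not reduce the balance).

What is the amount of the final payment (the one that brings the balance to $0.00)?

$79.13

Week 1: opening $6,649.13; payment $1,663.00 (+ $50.00 fee); balance $4,986.13
Week 2: opening $4,986.13; payment $1,247.00; balance $3,739.13
Week 3: opening $3,739.13; payment $935.00; balance $2,804.13
Week 4: opening $2,804.13; payment $702.00; balance $2,102.13
Week 5: opening $2,102.13; payment $526.00; balance $1,576.13
Week 6: opening $1,576.13; payment $499.00; balance $1,077.13
Week 7: opening $1,077.13; payment $499.00; balance $578.13
Week 8: opening $578.13; payment $499.00; balance $79.13
Week 9: opening $79.13; payment $79.13; balance $0.00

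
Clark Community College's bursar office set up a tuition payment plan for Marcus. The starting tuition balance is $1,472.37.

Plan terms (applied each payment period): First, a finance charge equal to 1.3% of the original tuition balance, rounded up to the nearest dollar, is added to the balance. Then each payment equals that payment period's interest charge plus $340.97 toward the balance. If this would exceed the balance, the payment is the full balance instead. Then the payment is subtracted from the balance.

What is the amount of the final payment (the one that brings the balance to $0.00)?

Payment period 1: opening $1,472.37; interest $20.00 → $1,492.37; payment $360.97; balance $1,131.40
Payment period 2: opening $1,131.40; interest $20.00 → $1,151.40; payment $360.97; balance $790.43
Payment period 3: opening $790.43; interest $20.00 → $810.43; payment $360.97; balance $449.46
Payment period 4: opening $449.46; interest $20.00 → $469.46; payment $360.97; balance $108.49
Payment period 5: opening $108.49; interest $20.00 → $128.49; payment $128.49; balance $0.00

$128.49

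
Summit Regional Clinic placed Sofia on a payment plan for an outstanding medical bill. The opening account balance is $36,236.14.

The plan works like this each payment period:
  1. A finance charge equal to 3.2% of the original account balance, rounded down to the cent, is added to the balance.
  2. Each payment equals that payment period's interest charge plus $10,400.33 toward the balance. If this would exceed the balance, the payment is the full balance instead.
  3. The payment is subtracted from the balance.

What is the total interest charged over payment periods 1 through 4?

Payment period 1: opening $36,236.14; interest $1,159.55 → $37,395.69; payment $11,559.88; balance $25,835.81
Payment period 2: opening $25,835.81; interest $1,159.55 → $26,995.36; payment $11,559.88; balance $15,435.48
Payment period 3: opening $15,435.48; interest $1,159.55 → $16,595.03; payment $11,559.88; balance $5,035.15
Payment period 4: opening $5,035.15; interest $1,159.55 → $6,194.70; payment $6,194.70; balance $0.00
Total interest: $1,159.55 + $1,159.55 + $1,159.55 + $1,159.55 = $4,638.20

$4,638.20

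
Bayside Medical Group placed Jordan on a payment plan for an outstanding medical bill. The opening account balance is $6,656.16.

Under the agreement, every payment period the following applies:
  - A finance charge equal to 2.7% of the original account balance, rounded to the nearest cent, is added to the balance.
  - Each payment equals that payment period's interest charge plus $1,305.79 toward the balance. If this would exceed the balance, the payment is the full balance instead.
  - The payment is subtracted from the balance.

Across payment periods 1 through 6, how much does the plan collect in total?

Payment period 1: opening $6,656.16; interest $179.72 → $6,835.88; payment $1,485.51; balance $5,350.37
Payment period 2: opening $5,350.37; interest $179.72 → $5,530.09; payment $1,485.51; balance $4,044.58
Payment period 3: opening $4,044.58; interest $179.72 → $4,224.30; payment $1,485.51; balance $2,738.79
Payment period 4: opening $2,738.79; interest $179.72 → $2,918.51; payment $1,485.51; balance $1,433.00
Payment period 5: opening $1,433.00; interest $179.72 → $1,612.72; payment $1,485.51; balance $127.21
Payment period 6: opening $127.21; interest $179.72 → $306.93; payment $306.93; balance $0.00
Total paid: $7,734.48

$7,734.48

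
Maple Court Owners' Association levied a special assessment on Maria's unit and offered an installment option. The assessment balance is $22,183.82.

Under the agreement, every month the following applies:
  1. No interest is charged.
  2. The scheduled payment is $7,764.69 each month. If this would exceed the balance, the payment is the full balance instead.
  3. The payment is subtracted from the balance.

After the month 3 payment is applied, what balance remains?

Month 1: opening $22,183.82; payment $7,764.69; balance $14,419.13
Month 2: opening $14,419.13; payment $7,764.69; balance $6,654.44
Month 3: opening $6,654.44; payment $6,654.44; balance $0.00

$0.00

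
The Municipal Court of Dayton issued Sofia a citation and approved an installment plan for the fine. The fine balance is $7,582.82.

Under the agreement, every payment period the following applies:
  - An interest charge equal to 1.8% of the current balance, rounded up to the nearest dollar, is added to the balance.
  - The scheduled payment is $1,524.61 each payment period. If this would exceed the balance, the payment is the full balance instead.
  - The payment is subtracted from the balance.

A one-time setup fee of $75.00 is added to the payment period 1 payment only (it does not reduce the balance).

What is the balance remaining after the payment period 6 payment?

Payment period 1: opening $7,582.82; interest $137.00 → $7,719.82; payment $1,524.61 (+ $75.00 fee); balance $6,195.21
Payment period 2: opening $6,195.21; interest $112.00 → $6,307.21; payment $1,524.61; balance $4,782.60
Payment period 3: opening $4,782.60; interest $87.00 → $4,869.60; payment $1,524.61; balance $3,344.99
Payment period 4: opening $3,344.99; interest $61.00 → $3,405.99; payment $1,524.61; balance $1,881.38
Payment period 5: opening $1,881.38; interest $34.00 → $1,915.38; payment $1,524.61; balance $390.77
Payment period 6: opening $390.77; interest $8.00 → $398.77; payment $398.77; balance $0.00

$0.00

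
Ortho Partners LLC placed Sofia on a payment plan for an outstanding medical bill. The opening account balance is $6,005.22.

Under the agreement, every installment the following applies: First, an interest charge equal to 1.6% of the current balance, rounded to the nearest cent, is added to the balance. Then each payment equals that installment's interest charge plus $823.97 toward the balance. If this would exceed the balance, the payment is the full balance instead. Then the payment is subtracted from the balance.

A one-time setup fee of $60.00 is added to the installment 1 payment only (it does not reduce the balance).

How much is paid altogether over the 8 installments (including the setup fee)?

$6,464.75

Installment 1: $6,005.22 +$96.08 interest = $6,101.30; pay $920.05 (+ $60.00 fee) → $5,181.25
Installment 2: $5,181.25 +$82.90 interest = $5,264.15; pay $906.87 → $4,357.28
Installment 3: $4,357.28 +$69.72 interest = $4,427.00; pay $893.69 → $3,533.31
Installment 4: $3,533.31 +$56.53 interest = $3,589.84; pay $880.50 → $2,709.34
Installment 5: $2,709.34 +$43.35 interest = $2,752.69; pay $867.32 → $1,885.37
Installment 6: $1,885.37 +$30.17 interest = $1,915.54; pay $854.14 → $1,061.40
Installment 7: $1,061.40 +$16.98 interest = $1,078.38; pay $840.95 → $237.43
Installment 8: $237.43 +$3.80 interest = $241.23; pay $241.23 → $0.00
Total paid: $6,464.75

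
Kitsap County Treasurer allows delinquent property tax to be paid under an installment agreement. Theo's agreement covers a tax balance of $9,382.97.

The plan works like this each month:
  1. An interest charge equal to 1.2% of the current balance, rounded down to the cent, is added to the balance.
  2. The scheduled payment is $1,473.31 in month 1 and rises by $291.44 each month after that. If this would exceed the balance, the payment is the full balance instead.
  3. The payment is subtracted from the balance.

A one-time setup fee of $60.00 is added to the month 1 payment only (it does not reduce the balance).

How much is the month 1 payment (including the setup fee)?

Month 1: $9,382.97 +$112.59 interest = $9,495.56; pay $1,473.31 (+ $60.00 fee) → $8,022.25

$1,533.31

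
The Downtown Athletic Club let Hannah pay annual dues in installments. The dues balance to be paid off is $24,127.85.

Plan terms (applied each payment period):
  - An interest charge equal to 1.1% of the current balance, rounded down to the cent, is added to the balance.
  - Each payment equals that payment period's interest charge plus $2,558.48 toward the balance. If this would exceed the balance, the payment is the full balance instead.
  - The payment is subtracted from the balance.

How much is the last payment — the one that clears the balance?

$1,113.64

Payment period 1: opening $24,127.85; interest $265.40 → $24,393.25; payment $2,823.88; balance $21,569.37
Payment period 2: opening $21,569.37; interest $237.26 → $21,806.63; payment $2,795.74; balance $19,010.89
Payment period 3: opening $19,010.89; interest $209.11 → $19,220.00; payment $2,767.59; balance $16,452.41
Payment period 4: opening $16,452.41; interest $180.97 → $16,633.38; payment $2,739.45; balance $13,893.93
Payment period 5: opening $13,893.93; interest $152.83 → $14,046.76; payment $2,711.31; balance $11,335.45
Payment period 6: opening $11,335.45; interest $124.68 → $11,460.13; payment $2,683.16; balance $8,776.97
Payment period 7: opening $8,776.97; interest $96.54 → $8,873.51; payment $2,655.02; balance $6,218.49
Payment period 8: opening $6,218.49; interest $68.40 → $6,286.89; payment $2,626.88; balance $3,660.01
Payment period 9: opening $3,660.01; interest $40.26 → $3,700.27; payment $2,598.74; balance $1,101.53
Payment period 10: opening $1,101.53; interest $12.11 → $1,113.64; payment $1,113.64; balance $0.00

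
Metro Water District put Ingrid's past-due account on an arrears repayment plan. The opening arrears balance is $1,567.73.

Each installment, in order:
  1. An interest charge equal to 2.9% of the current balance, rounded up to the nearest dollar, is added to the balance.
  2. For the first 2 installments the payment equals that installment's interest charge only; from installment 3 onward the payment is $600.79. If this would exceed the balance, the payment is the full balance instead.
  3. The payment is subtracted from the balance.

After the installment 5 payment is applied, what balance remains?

Installment 1: $1,567.73 +$46.00 interest = $1,613.73; pay $46.00 → $1,567.73
Installment 2: $1,567.73 +$46.00 interest = $1,613.73; pay $46.00 → $1,567.73
Installment 3: $1,567.73 +$46.00 interest = $1,613.73; pay $600.79 → $1,012.94
Installment 4: $1,012.94 +$30.00 interest = $1,042.94; pay $600.79 → $442.15
Installment 5: $442.15 +$13.00 interest = $455.15; pay $455.15 → $0.00

$0.00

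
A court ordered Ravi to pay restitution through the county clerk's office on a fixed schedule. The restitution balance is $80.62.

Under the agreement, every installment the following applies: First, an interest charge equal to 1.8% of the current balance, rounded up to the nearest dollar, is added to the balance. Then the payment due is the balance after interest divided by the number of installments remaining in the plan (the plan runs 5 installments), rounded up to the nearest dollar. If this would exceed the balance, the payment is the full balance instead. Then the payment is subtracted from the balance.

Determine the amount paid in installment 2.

Installment 1: $80.62 +$2.00 interest = $82.62; pay $17.00 → $65.62
Installment 2: $65.62 +$2.00 interest = $67.62; pay $17.00 → $50.62

$17.00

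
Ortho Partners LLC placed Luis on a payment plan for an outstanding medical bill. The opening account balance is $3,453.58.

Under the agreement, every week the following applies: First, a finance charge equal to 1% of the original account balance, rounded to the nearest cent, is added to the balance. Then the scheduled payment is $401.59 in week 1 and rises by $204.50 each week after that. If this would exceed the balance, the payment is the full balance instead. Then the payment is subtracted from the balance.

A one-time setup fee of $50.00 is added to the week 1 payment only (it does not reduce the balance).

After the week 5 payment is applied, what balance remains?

# | Opening | Interest | Payment | Fee | End bal
1 | $3,453.58 | $34.54 | $401.59 | $50.00 | $3,086.53
2 | $3,086.53 | $34.54 | $606.09 | — | $2,514.98
3 | $2,514.98 | $34.54 | $810.59 | — | $1,738.93
4 | $1,738.93 | $34.54 | $1,015.09 | — | $758.38
5 | $758.38 | $34.54 | $792.92 | — | $0.00

$0.00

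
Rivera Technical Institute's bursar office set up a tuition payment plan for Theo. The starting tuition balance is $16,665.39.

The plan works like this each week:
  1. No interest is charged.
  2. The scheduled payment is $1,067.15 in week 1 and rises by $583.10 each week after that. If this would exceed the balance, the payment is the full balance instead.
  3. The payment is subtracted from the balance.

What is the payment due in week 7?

$1,515.99

Week 1: opening $16,665.39; payment $1,067.15; balance $15,598.24
Week 2: opening $15,598.24; payment $1,650.25; balance $13,947.99
Week 3: opening $13,947.99; payment $2,233.35; balance $11,714.64
Week 4: opening $11,714.64; payment $2,816.45; balance $8,898.19
Week 5: opening $8,898.19; payment $3,399.55; balance $5,498.64
Week 6: opening $5,498.64; payment $3,982.65; balance $1,515.99
Week 7: opening $1,515.99; payment $1,515.99; balance $0.00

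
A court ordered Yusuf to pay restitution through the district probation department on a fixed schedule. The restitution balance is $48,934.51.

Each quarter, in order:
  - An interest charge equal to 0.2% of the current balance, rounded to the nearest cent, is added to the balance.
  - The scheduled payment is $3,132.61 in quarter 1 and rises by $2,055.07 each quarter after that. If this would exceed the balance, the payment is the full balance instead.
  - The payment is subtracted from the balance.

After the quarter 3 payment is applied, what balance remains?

$33,642.75

# | Opening | Interest | Payment | End bal
1 | $48,934.51 | $97.87 | $3,132.61 | $45,899.77
2 | $45,899.77 | $91.80 | $5,187.68 | $40,803.89
3 | $40,803.89 | $81.61 | $7,242.75 | $33,642.75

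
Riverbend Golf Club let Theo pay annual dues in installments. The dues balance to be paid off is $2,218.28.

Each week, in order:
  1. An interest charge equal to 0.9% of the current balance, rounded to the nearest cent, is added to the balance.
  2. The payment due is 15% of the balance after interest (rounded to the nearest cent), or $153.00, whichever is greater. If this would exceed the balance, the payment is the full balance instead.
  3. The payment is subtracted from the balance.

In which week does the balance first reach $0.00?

Week 1: $2,218.28 +$19.96 interest = $2,238.24; pay $335.74 → $1,902.50
Week 2: $1,902.50 +$17.12 interest = $1,919.62; pay $287.94 → $1,631.68
Week 3: $1,631.68 +$14.69 interest = $1,646.37; pay $246.96 → $1,399.41
Week 4: $1,399.41 +$12.59 interest = $1,412.00; pay $211.80 → $1,200.20
Week 5: $1,200.20 +$10.80 interest = $1,211.00; pay $181.65 → $1,029.35
Week 6: $1,029.35 +$9.26 interest = $1,038.61; pay $155.79 → $882.82
Week 7: $882.82 +$7.95 interest = $890.77; pay $153.00 → $737.77
Week 8: $737.77 +$6.64 interest = $744.41; pay $153.00 → $591.41
Week 9: $591.41 +$5.32 interest = $596.73; pay $153.00 → $443.73
Week 10: $443.73 +$3.99 interest = $447.72; pay $153.00 → $294.72
Week 11: $294.72 +$2.65 interest = $297.37; pay $153.00 → $144.37
Week 12: $144.37 +$1.30 interest = $145.67; pay $145.67 → $0.00
Balance reaches $0.00 in week 12.

12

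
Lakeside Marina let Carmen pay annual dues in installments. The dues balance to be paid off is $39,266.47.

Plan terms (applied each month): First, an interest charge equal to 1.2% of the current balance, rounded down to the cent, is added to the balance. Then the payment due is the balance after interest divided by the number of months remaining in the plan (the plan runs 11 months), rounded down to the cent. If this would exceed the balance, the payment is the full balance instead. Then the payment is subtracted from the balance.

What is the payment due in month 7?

$3,880.54

Month 1: opening $39,266.47; interest $471.19 → $39,737.66; payment $3,612.51; balance $36,125.15
Month 2: opening $36,125.15; interest $433.50 → $36,558.65; payment $3,655.86; balance $32,902.79
Month 3: opening $32,902.79; interest $394.83 → $33,297.62; payment $3,699.73; balance $29,597.89
Month 4: opening $29,597.89; interest $355.17 → $29,953.06; payment $3,744.13; balance $26,208.93
Month 5: opening $26,208.93; interest $314.50 → $26,523.43; payment $3,789.06; balance $22,734.37
Month 6: opening $22,734.37; interest $272.81 → $23,007.18; payment $3,834.53; balance $19,172.65
Month 7: opening $19,172.65; interest $230.07 → $19,402.72; payment $3,880.54; balance $15,522.18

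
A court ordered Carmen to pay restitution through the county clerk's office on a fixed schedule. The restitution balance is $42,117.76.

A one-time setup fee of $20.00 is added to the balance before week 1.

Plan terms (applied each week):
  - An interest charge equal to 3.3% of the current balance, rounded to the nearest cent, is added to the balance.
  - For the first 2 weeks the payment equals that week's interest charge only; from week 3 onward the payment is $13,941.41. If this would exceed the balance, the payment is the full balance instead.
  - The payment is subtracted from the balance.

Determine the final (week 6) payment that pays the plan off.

$3,335.53

Week 1: $42,137.76 +$1,390.55 interest = $43,528.31; pay $1,390.55 → $42,137.76
Week 2: $42,137.76 +$1,390.55 interest = $43,528.31; pay $1,390.55 → $42,137.76
Week 3: $42,137.76 +$1,390.55 interest = $43,528.31; pay $13,941.41 → $29,586.90
Week 4: $29,586.90 +$976.37 interest = $30,563.27; pay $13,941.41 → $16,621.86
Week 5: $16,621.86 +$548.52 interest = $17,170.38; pay $13,941.41 → $3,228.97
Week 6: $3,228.97 +$106.56 interest = $3,335.53; pay $3,335.53 → $0.00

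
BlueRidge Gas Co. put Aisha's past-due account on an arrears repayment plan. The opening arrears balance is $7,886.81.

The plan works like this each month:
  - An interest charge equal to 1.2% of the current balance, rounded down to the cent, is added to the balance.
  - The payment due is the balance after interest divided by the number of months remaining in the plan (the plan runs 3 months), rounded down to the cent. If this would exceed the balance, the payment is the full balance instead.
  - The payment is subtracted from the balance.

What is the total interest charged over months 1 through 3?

$190.79

Month 1: $7,886.81 +$94.64 interest = $7,981.45; pay $2,660.48 → $5,320.97
Month 2: $5,320.97 +$63.85 interest = $5,384.82; pay $2,692.41 → $2,692.41
Month 3: $2,692.41 +$32.30 interest = $2,724.71; pay $2,724.71 → $0.00
Total interest: $94.64 + $63.85 + $32.30 = $190.79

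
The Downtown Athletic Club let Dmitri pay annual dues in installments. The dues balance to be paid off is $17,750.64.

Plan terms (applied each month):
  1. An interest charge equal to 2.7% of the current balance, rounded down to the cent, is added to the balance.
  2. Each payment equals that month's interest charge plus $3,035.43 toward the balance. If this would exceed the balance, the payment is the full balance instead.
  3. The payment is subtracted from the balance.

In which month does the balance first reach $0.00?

Month 1: opening $17,750.64; interest $479.26 → $18,229.90; payment $3,514.69; balance $14,715.21
Month 2: opening $14,715.21; interest $397.31 → $15,112.52; payment $3,432.74; balance $11,679.78
Month 3: opening $11,679.78; interest $315.35 → $11,995.13; payment $3,350.78; balance $8,644.35
Month 4: opening $8,644.35; interest $233.39 → $8,877.74; payment $3,268.82; balance $5,608.92
Month 5: opening $5,608.92; interest $151.44 → $5,760.36; payment $3,186.87; balance $2,573.49
Month 6: opening $2,573.49; interest $69.48 → $2,642.97; payment $2,642.97; balance $0.00
Balance reaches $0.00 in month 6.

6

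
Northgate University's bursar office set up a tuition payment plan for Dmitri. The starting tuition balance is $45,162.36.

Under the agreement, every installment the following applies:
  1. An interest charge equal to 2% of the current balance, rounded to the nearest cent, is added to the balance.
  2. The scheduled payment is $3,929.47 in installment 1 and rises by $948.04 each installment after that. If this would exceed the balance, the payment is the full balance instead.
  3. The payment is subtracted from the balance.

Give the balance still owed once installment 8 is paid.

Installment 1: $45,162.36 +$903.25 interest = $46,065.61; pay $3,929.47 → $42,136.14
Installment 2: $42,136.14 +$842.72 interest = $42,978.86; pay $4,877.51 → $38,101.35
Installment 3: $38,101.35 +$762.03 interest = $38,863.38; pay $5,825.55 → $33,037.83
Installment 4: $33,037.83 +$660.76 interest = $33,698.59; pay $6,773.59 → $26,925.00
Installment 5: $26,925.00 +$538.50 interest = $27,463.50; pay $7,721.63 → $19,741.87
Installment 6: $19,741.87 +$394.84 interest = $20,136.71; pay $8,669.67 → $11,467.04
Installment 7: $11,467.04 +$229.34 interest = $11,696.38; pay $9,617.71 → $2,078.67
Installment 8: $2,078.67 +$41.57 interest = $2,120.24; pay $2,120.24 → $0.00

$0.00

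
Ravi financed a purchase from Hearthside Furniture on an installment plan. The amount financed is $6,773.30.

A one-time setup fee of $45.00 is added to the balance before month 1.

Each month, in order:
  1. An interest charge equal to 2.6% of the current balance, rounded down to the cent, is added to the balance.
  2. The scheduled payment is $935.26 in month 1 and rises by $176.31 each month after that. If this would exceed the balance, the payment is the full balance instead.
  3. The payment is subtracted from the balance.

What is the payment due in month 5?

$1,640.50

Month 1: opening $6,818.30; interest $177.27 → $6,995.57; payment $935.26; balance $6,060.31
Month 2: opening $6,060.31; interest $157.56 → $6,217.87; payment $1,111.57; balance $5,106.30
Month 3: opening $5,106.30; interest $132.76 → $5,239.06; payment $1,287.88; balance $3,951.18
Month 4: opening $3,951.18; interest $102.73 → $4,053.91; payment $1,464.19; balance $2,589.72
Month 5: opening $2,589.72; interest $67.33 → $2,657.05; payment $1,640.50; balance $1,016.55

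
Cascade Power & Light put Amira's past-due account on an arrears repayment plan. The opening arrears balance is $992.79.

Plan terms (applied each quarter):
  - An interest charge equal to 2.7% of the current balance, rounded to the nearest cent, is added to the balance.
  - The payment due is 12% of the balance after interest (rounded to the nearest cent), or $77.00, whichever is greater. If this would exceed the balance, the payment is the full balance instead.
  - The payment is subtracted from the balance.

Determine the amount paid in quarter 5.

Quarter 1: opening $992.79; interest $26.81 → $1,019.60; payment $122.35; balance $897.25
Quarter 2: opening $897.25; interest $24.23 → $921.48; payment $110.58; balance $810.90
Quarter 3: opening $810.90; interest $21.89 → $832.79; payment $99.93; balance $732.86
Quarter 4: opening $732.86; interest $19.79 → $752.65; payment $90.32; balance $662.33
Quarter 5: opening $662.33; interest $17.88 → $680.21; payment $81.63; balance $598.58

$81.63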